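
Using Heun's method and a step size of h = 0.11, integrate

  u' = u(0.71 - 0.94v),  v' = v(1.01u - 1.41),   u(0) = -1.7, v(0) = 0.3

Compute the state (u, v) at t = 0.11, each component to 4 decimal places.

Heun on (u,v): k1 = f(t_n, state_n); k2 = f(t_n + h, state_n + h·k1); state_{n+1} = state_n + (h/2)·(k1 + k2).
0.000000: (-1.700000, 0.300000)
  k1 = (-0.727600, -0.938100)
  predictor → (-1.780036, 0.196809)
  k2 = (-0.934518, -0.631331)
  → (-1.791416, 0.213681)
(u(0.11), v(0.11)) ≈ (-1.7914, 0.2137)

-1.7914, 0.2137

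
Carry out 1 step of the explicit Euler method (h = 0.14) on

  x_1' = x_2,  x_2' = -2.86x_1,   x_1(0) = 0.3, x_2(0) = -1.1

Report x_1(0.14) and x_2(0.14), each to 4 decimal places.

Euler on (x_1,x_2): x_1_{n+1} = x_1_n + h·x_1', x_2_{n+1} = x_2_n + h·x_2'.
0.000000: (0.300000, -1.100000); f=(-1.100000, -0.858000) → (0.146000, -1.220120)
(x_1(0.14), x_2(0.14)) ≈ (0.1460, -1.2201)

0.1460, -1.2201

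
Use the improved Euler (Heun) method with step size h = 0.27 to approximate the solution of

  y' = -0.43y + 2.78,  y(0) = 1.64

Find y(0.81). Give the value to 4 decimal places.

3.0562

Heun: k1 = f(t_n, y_n); k2 = f(t_n + h, y_n + h·k1); y_{n+1} = y_n + (h/2)·(k1 + k2).
t=0.000000, y=1.640000:
  k1 = f(0.000000, 1.640000) = 2.074800
  k2 = f(0.270000, 2.200196) = 1.833916
  y ← 1.640000 + (0.27/2)·(2.074800 + 1.833916) = 2.167677
t=0.270000, y=2.167677:
  k1 = f(0.270000, 2.167677) = 1.847899
  k2 = f(0.540000, 2.666609) = 1.633358
  y ← 2.167677 + (0.27/2)·(1.847899 + 1.633358) = 2.637646
t=0.540000, y=2.637646:
  k1 = f(0.540000, 2.637646) = 1.645812
  k2 = f(0.810000, 3.082016) = 1.454733
  y ← 2.637646 + (0.27/2)·(1.645812 + 1.454733) = 3.056220
y(0.81) ≈ 3.0562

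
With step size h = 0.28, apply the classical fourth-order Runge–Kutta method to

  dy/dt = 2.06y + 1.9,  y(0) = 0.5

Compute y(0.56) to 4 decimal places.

3.5829

RK4: k1 = f(t_n, y_n); k2 = f(t_n + h/2, y_n + (h/2)·k1); k3 = f(t_n + h/2, y_n + (h/2)·k2); k4 = f(t_n + h, y_n + h·k3); y_{n+1} = y_n + (h/6)·(k1 + 2k2 + 2k3 + k4).
t=0.000000, y=0.500000:
  k1 = f(0.000000, 0.500000) = 2.930000
  k2 = f(0.140000, 0.910200) = 3.775012
  k3 = f(0.140000, 1.028502) = 4.018713
  k4 = f(0.280000, 1.625240) = 5.247994
  y ← 0.500000 + (0.28/6)·(k1 + 2k2 + 2k3 + k4) = 1.609054
t=0.280000, y=1.609054:
  k1 = f(0.280000, 1.609054) = 5.214651
  k2 = f(0.420000, 2.339105) = 6.718557
  k3 = f(0.420000, 2.549652) = 7.152283
  k4 = f(0.560000, 3.611693) = 9.340088
  y ← 1.609054 + (0.28/6)·(k1 + 2k2 + 2k3 + k4) = 3.582887
y(0.56) ≈ 3.5829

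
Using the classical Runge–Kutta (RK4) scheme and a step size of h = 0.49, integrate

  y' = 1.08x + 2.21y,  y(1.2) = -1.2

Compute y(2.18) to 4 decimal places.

-4.6744

RK4: k1 = f(x_n, y_n); k2 = f(x_n + h/2, y_n + (h/2)·k1); k3 = f(x_n + h/2, y_n + (h/2)·k2); k4 = f(x_n + h, y_n + h·k3); y_{n+1} = y_n + (h/6)·(k1 + 2k2 + 2k3 + k4).
x=1.200000, y=-1.200000:
  k1 = f(1.200000, -1.200000) = -1.356000
  k2 = f(1.445000, -1.532220) = -1.825606
  k3 = f(1.445000, -1.647274) = -2.079874
  k4 = f(1.690000, -2.219138) = -3.079096
  y ← -1.200000 + (0.49/6)·(k1 + 2k2 + 2k3 + k4) = -2.200095
x=1.690000, y=-2.200095:
  k1 = f(1.690000, -2.200095) = -3.037009
  k2 = f(1.935000, -2.944162) = -4.416798
  k3 = f(1.935000, -3.282210) = -5.163885
  k4 = f(2.180000, -4.730398) = -8.099780
  y ← -2.200095 + (0.49/6)·(k1 + 2k2 + 2k3 + k4) = -4.674444
y(2.18) ≈ -4.6744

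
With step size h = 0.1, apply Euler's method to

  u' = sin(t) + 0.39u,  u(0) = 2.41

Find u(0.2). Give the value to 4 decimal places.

2.6116

Euler: u_{n+1} = u_n + h·f(t_n, u_n).
t=0.000000, u=2.410000: f=0.939900 → u ← 2.410000 + 0.1·0.939900 = 2.503990
t=0.100000, u=2.503990: f=1.076390 → u ← 2.503990 + 0.1·1.076390 = 2.611629
u(0.2) ≈ 2.6116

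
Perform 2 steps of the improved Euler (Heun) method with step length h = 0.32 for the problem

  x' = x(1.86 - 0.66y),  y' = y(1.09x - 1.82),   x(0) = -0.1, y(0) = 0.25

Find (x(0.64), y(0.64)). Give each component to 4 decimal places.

Heun on (x,y): k1 = f(t_n, state_n); k2 = f(t_n + h, state_n + h·k1); state_{n+1} = state_n + (h/2)·(k1 + k2).
0.000000: (-0.100000, 0.250000)
  k1 = (-0.169500, -0.482250)
  predictor → (-0.154240, 0.095680)
  k2 = (-0.277146, -0.190223)
  → (-0.171463, 0.142404)
0.320000: (-0.171463, 0.142404)
  k1 = (-0.302807, -0.285790)
  predictor → (-0.268362, 0.050951)
  k2 = (-0.490128, -0.107635)
  → (-0.298333, 0.079456)
(x(0.64), y(0.64)) ≈ (-0.2983, 0.0795)

-0.2983, 0.0795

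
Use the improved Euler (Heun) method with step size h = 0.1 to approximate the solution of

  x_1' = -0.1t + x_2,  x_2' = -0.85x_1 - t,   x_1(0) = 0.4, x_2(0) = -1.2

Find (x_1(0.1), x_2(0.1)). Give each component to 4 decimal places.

Heun on (x_1,x_2): k1 = f(t_n, state_n); k2 = f(t_n + h, state_n + h·k1); state_{n+1} = state_n + (h/2)·(k1 + k2).
0.000000: (0.400000, -1.200000)
  k1 = (-1.200000, -0.340000)
  predictor → (0.280000, -1.234000)
  k2 = (-1.244000, -0.338000)
  → (0.277800, -1.233900)
(x_1(0.1), x_2(0.1)) ≈ (0.2778, -1.2339)

0.2778, -1.2339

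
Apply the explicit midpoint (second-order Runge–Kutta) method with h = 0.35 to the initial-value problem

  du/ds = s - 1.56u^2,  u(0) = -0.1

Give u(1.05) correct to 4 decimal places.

Midpoint: k1 = f(s_n, u_n); k2 = f(s_n + h/2, u_n + (h/2)·k1); u_{n+1} = u_n + h·k2.
s=0.000000, u=-0.100000:
  k1 = f(0.000000, -0.100000) = -0.015600
  k2 = f(0.175000, -0.102730) = 0.158537
  u ← -0.100000 + 0.35·0.158537 = -0.044512
s=0.350000, u=-0.044512:
  k1 = f(0.350000, -0.044512) = 0.346909
  k2 = f(0.525000, 0.016197) = 0.524591
  u ← -0.044512 + 0.35·0.524591 = 0.139095
s=0.700000, u=0.139095:
  k1 = f(0.700000, 0.139095) = 0.669818
  k2 = f(0.875000, 0.256313) = 0.772514
  u ← 0.139095 + 0.35·0.772514 = 0.409474
u(1.05) ≈ 0.4095

0.4095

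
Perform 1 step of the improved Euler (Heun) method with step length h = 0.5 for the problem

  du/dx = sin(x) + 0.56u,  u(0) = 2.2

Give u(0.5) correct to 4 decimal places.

3.0221

Heun: k1 = f(x_n, u_n); k2 = f(x_n + h, u_n + h·k1); u_{n+1} = u_n + (h/2)·(k1 + k2).
x=0.000000, u=2.200000:
  k1 = f(0.000000, 2.200000) = 1.232000
  k2 = f(0.500000, 2.816000) = 2.056386
  u ← 2.200000 + (0.5/2)·(1.232000 + 2.056386) = 3.022096
u(0.5) ≈ 3.0221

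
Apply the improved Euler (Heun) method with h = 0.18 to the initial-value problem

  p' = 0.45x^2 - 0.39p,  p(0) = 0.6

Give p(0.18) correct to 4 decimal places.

Heun: k1 = f(x_n, p_n); k2 = f(x_n + h, p_n + h·k1); p_{n+1} = p_n + (h/2)·(k1 + k2).
x=0.000000, p=0.600000:
  k1 = f(0.000000, 0.600000) = -0.234000
  k2 = f(0.180000, 0.557880) = -0.202993
  p ← 0.600000 + (0.18/2)·(-0.234000 + (-0.202993)) = 0.560671
p(0.18) ≈ 0.5607

0.5607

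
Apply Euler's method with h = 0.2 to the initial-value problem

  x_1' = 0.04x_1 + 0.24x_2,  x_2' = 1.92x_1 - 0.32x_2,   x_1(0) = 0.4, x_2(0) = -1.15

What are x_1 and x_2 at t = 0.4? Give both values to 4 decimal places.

0.3065, -0.7301

Euler on (x_1,x_2): x_1_{n+1} = x_1_n + h·x_1', x_2_{n+1} = x_2_n + h·x_2'.
0.000000: (0.400000, -1.150000); f=(-0.260000, 1.136000) → (0.348000, -0.922800)
0.200000: (0.348000, -0.922800); f=(-0.207552, 0.963456) → (0.306490, -0.730109)
(x_1(0.4), x_2(0.4)) ≈ (0.3065, -0.7301)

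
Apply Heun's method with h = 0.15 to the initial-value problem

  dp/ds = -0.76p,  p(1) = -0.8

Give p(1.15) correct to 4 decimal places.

Heun: k1 = f(s_n, p_n); k2 = f(s_n + h, p_n + h·k1); p_{n+1} = p_n + (h/2)·(k1 + k2).
s=1.000000, p=-0.800000:
  k1 = f(1.000000, -0.800000) = 0.608000
  k2 = f(1.150000, -0.708800) = 0.538688
  p ← -0.800000 + (0.15/2)·(0.608000 + 0.538688) = -0.713998
p(1.15) ≈ -0.7140

-0.7140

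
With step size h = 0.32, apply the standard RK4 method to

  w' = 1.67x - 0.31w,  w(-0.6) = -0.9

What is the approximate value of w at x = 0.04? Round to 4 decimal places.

RK4: k1 = f(x_n, w_n); k2 = f(x_n + h/2, w_n + (h/2)·k1); k3 = f(x_n + h/2, w_n + (h/2)·k2); k4 = f(x_n + h, w_n + h·k3); w_{n+1} = w_n + (h/6)·(k1 + 2k2 + 2k3 + k4).
x=-0.600000, w=-0.900000:
  k1 = f(-0.600000, -0.900000) = -0.723000
  k2 = f(-0.440000, -1.015680) = -0.419939
  k3 = f(-0.440000, -0.967190) = -0.434971
  k4 = f(-0.280000, -1.039191) = -0.145451
  w ← -0.900000 + (0.32/6)·(k1 + 2k2 + 2k3 + k4) = -1.037508
x=-0.280000, w=-1.037508:
  k1 = f(-0.280000, -1.037508) = -0.145973
  k2 = f(-0.120000, -1.060863) = 0.128468
  k3 = f(-0.120000, -1.016953) = 0.114855
  k4 = f(0.040000, -1.000754) = 0.377034
  w ← -1.037508 + (0.32/6)·(k1 + 2k2 + 2k3 + k4) = -0.999230
w(0.04) ≈ -0.9992

-0.9992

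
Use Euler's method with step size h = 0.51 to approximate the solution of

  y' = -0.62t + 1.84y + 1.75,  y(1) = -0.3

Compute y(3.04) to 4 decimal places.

2.1059

Euler: y_{n+1} = y_n + h·f(t_n, y_n).
t=1.000000, y=-0.300000: f=0.578000 → y ← -0.300000 + 0.51·0.578000 = -0.005220
t=1.510000, y=-0.005220: f=0.804195 → y ← -0.005220 + 0.51·0.804195 = 0.404920
t=2.020000, y=0.404920: f=1.242652 → y ← 0.404920 + 0.51·1.242652 = 1.038672
t=2.530000, y=1.038672: f=2.092557 → y ← 1.038672 + 0.51·2.092557 = 2.105876
y(3.04) ≈ 2.1059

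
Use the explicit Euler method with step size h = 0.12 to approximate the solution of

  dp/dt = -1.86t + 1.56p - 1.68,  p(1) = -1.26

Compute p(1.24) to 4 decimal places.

-2.7318

Euler: p_{n+1} = p_n + h·f(t_n, p_n).
t=1.000000, p=-1.260000: f=-5.505600 → p ← -1.260000 + 0.12·(-5.505600) = -1.920672
t=1.120000, p=-1.920672: f=-6.759448 → p ← -1.920672 + 0.12·(-6.759448) = -2.731806
p(1.24) ≈ -2.7318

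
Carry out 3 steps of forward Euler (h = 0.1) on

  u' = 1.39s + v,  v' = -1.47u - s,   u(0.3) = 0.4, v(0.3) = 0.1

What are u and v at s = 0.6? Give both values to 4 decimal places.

Euler on (u,v): u_{n+1} = u_n + h·u', v_{n+1} = v_n + h·v'.
0.300000: (0.400000, 0.100000); f=(0.517000, -0.888000) → (0.451700, 0.011200)
0.400000: (0.451700, 0.011200); f=(0.567200, -1.063999) → (0.508420, -0.095200)
0.500000: (0.508420, -0.095200); f=(0.599800, -1.247377) → (0.568400, -0.219938)
(u(0.6), v(0.6)) ≈ (0.5684, -0.2199)

0.5684, -0.2199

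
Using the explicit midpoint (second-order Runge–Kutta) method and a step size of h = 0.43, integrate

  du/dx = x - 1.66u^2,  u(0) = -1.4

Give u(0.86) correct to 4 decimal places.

-97.6219

Midpoint: k1 = f(x_n, u_n); k2 = f(x_n + h/2, u_n + (h/2)·k1); u_{n+1} = u_n + h·k2.
x=0.000000, u=-1.400000:
  k1 = f(0.000000, -1.400000) = -3.253600
  k2 = f(0.215000, -2.099524) = -7.102282
  u ← -1.400000 + 0.43·(-7.102282) = -4.453981
x=0.430000, u=-4.453981:
  k1 = f(0.430000, -4.453981) = -32.500994
  k2 = f(0.645000, -11.441695) = -216.669549
  u ← -4.453981 + 0.43·(-216.669549) = -97.621887
u(0.86) ≈ -97.6219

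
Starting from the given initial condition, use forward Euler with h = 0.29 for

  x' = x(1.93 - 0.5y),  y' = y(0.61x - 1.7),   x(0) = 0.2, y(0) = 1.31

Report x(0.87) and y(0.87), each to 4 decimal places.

0.5996, 0.2280

Euler on (x,y): x_{n+1} = x_n + h·x', y_{n+1} = y_n + h·y'.
0.000000: (0.200000, 1.310000); f=(0.255000, -2.067180) → (0.273950, 0.710518)
0.290000: (0.273950, 0.710518); f=(0.431400, -1.089146) → (0.399056, 0.394665)
0.580000: (0.399056, 0.394665); f=(0.691431, -0.574860) → (0.599571, 0.227956)
(x(0.87), y(0.87)) ≈ (0.5996, 0.2280)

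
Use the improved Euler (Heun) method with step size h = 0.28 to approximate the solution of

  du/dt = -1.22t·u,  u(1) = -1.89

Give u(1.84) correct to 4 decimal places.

-0.4798

Heun: k1 = f(t_n, u_n); k2 = f(t_n + h, u_n + h·k1); u_{n+1} = u_n + (h/2)·(k1 + k2).
t=1.000000, u=-1.890000:
  k1 = f(1.000000, -1.890000) = 2.305800
  k2 = f(1.280000, -1.244376) = 1.943218
  u ← -1.890000 + (0.28/2)·(2.305800 + 1.943218) = -1.295138
t=1.280000, u=-1.295138:
  k1 = f(1.280000, -1.295138) = 2.022487
  k2 = f(1.560000, -0.728841) = 1.387131
  u ← -1.295138 + (0.28/2)·(2.022487 + 1.387131) = -0.817791
t=1.560000, u=-0.817791:
  k1 = f(1.560000, -0.817791) = 1.556420
  k2 = f(1.840000, -0.381993) = 0.857499
  u ← -0.817791 + (0.28/2)·(1.556420 + 0.857499) = -0.479842
u(1.84) ≈ -0.4798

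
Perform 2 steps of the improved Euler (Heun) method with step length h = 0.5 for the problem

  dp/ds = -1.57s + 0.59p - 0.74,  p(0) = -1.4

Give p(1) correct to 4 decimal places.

Heun: k1 = f(s_n, p_n); k2 = f(s_n + h, p_n + h·k1); p_{n+1} = p_n + (h/2)·(k1 + k2).
s=0.000000, p=-1.400000:
  k1 = f(0.000000, -1.400000) = -1.566000
  k2 = f(0.500000, -2.183000) = -2.812970
  p ← -1.400000 + (0.5/2)·(-1.566000 + (-2.812970)) = -2.494743
s=0.500000, p=-2.494743:
  k1 = f(0.500000, -2.494743) = -2.996898
  k2 = f(1.000000, -3.993192) = -4.665983
  p ← -2.494743 + (0.5/2)·(-2.996898 + (-4.665983)) = -4.410463
p(1) ≈ -4.4105

-4.4105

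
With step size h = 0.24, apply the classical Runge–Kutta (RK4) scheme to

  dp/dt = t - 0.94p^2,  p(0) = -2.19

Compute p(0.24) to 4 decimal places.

-4.2547

RK4: k1 = f(t_n, p_n); k2 = f(t_n + h/2, p_n + (h/2)·k1); k3 = f(t_n + h/2, p_n + (h/2)·k2); k4 = f(t_n + h, p_n + h·k3); p_{n+1} = p_n + (h/6)·(k1 + 2k2 + 2k3 + k4).
t=0.000000, p=-2.190000:
  k1 = f(0.000000, -2.190000) = -4.508334
  k2 = f(0.120000, -2.731000) = -6.890860
  k3 = f(0.120000, -3.016903) = -8.435602
  k4 = f(0.240000, -4.214545) = -16.456643
  p ← -2.190000 + (0.24/6)·(k1 + 2k2 + 2k3 + k4) = -4.254716
p(0.24) ≈ -4.2547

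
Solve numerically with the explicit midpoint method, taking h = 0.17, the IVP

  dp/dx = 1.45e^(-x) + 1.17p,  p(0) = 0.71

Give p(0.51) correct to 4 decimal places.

2.0943

Midpoint: k1 = f(x_n, p_n); k2 = f(x_n + h/2, p_n + (h/2)·k1); p_{n+1} = p_n + h·k2.
x=0.000000, p=0.710000:
  k1 = f(0.000000, 0.710000) = 2.280700
  k2 = f(0.085000, 0.903860) = 2.389358
  p ← 0.710000 + 0.17·2.389358 = 1.116191
x=0.170000, p=1.116191:
  k1 = f(0.170000, 1.116191) = 2.529257
  k2 = f(0.255000, 1.331178) = 2.681107
  p ← 1.116191 + 0.17·2.681107 = 1.571979
x=0.340000, p=1.571979:
  k1 = f(0.340000, 1.571979) = 2.871283
  k2 = f(0.425000, 1.816038) = 3.072731
  p ← 1.571979 + 0.17·3.072731 = 2.094343
p(0.51) ≈ 2.0943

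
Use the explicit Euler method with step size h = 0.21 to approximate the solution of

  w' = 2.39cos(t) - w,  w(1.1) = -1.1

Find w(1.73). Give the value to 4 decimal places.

-0.2725

Euler: w_{n+1} = w_n + h·f(t_n, w_n).
t=1.100000, w=-1.100000: f=2.184095 → w ← -1.100000 + 0.21·2.184095 = -0.641340
t=1.310000, w=-0.641340: f=1.257602 → w ← -0.641340 + 0.21·1.257602 = -0.377244
t=1.520000, w=-0.377244: f=0.498595 → w ← -0.377244 + 0.21·0.498595 = -0.272539
w(1.73) ≈ -0.2725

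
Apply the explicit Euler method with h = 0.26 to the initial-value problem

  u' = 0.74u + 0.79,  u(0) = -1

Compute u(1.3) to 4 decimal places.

Euler: u_{n+1} = u_n + h·f(t_n, u_n).
t=0.000000, u=-1.000000: f=0.050000 → u ← -1.000000 + 0.26·0.050000 = -0.987000
t=0.260000, u=-0.987000: f=0.059620 → u ← -0.987000 + 0.26·0.059620 = -0.971499
t=0.520000, u=-0.971499: f=0.071091 → u ← -0.971499 + 0.26·0.071091 = -0.953015
t=0.780000, u=-0.953015: f=0.084769 → u ← -0.953015 + 0.26·0.084769 = -0.930975
t=1.040000, u=-0.930975: f=0.101078 → u ← -0.930975 + 0.26·0.101078 = -0.904695
u(1.3) ≈ -0.9047

-0.9047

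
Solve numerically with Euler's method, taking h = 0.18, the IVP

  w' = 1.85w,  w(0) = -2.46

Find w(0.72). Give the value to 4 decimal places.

Euler: w_{n+1} = w_n + h·f(t_n, w_n).
t=0.000000, w=-2.460000: f=-4.551000 → w ← -2.460000 + 0.18·(-4.551000) = -3.279180
t=0.180000, w=-3.279180: f=-6.066483 → w ← -3.279180 + 0.18·(-6.066483) = -4.371147
t=0.360000, w=-4.371147: f=-8.086622 → w ← -4.371147 + 0.18·(-8.086622) = -5.826739
t=0.540000, w=-5.826739: f=-10.779467 → w ← -5.826739 + 0.18·(-10.779467) = -7.767043
w(0.72) ≈ -7.7670

-7.7670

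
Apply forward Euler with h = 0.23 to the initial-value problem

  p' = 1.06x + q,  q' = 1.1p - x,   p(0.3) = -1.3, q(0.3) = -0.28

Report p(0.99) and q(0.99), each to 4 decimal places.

Euler on (p,q): p_{n+1} = p_n + h·p', q_{n+1} = q_n + h·q'.
0.300000: (-1.300000, -0.280000); f=(0.038000, -1.730000) → (-1.291260, -0.677900)
0.530000: (-1.291260, -0.677900); f=(-0.116100, -1.950386) → (-1.317963, -1.126489)
0.760000: (-1.317963, -1.126489); f=(-0.320889, -2.209759) → (-1.391767, -1.634733)
(p(0.99), q(0.99)) ≈ (-1.3918, -1.6347)

-1.3918, -1.6347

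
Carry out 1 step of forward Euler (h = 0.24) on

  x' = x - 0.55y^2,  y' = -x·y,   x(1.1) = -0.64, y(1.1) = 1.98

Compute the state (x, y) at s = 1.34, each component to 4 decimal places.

-1.3111, 2.2841

Euler on (x,y): x_{n+1} = x_n + h·x', y_{n+1} = y_n + h·y'.
1.100000: (-0.640000, 1.980000); f=(-2.796220, 1.267200) → (-1.311093, 2.284128)
(x(1.34), y(1.34)) ≈ (-1.3111, 2.2841)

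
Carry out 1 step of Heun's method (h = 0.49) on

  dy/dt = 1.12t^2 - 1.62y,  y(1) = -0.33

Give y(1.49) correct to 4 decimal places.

Heun: k1 = f(t_n, y_n); k2 = f(t_n + h, y_n + h·k1); y_{n+1} = y_n + (h/2)·(k1 + k2).
t=1.000000, y=-0.330000:
  k1 = f(1.000000, -0.330000) = 1.654600
  k2 = f(1.490000, 0.480754) = 1.707691
  y ← -0.330000 + (0.49/2)·(1.654600 + 1.707691) = 0.493761
y(1.49) ≈ 0.4938

0.4938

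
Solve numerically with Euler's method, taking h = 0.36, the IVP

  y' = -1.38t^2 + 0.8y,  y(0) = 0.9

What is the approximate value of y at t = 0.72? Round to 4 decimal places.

1.4287

Euler: y_{n+1} = y_n + h·f(t_n, y_n).
t=0.000000, y=0.900000: f=0.720000 → y ← 0.900000 + 0.36·0.720000 = 1.159200
t=0.360000, y=1.159200: f=0.748512 → y ← 1.159200 + 0.36·0.748512 = 1.428664
y(0.72) ≈ 1.4287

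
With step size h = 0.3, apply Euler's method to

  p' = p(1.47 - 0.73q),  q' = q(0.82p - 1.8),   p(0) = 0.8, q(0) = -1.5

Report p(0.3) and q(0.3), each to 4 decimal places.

1.4156, -0.9852

Euler on (p,q): p_{n+1} = p_n + h·p', q_{n+1} = q_n + h·q'.
0.000000: (0.800000, -1.500000); f=(2.052000, 1.716000) → (1.415600, -0.985200)
(p(0.3), q(0.3)) ≈ (1.4156, -0.9852)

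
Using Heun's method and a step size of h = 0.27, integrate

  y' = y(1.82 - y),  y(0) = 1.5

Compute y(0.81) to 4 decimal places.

Heun: k1 = f(t_n, y_n); k2 = f(t_n + h, y_n + h·k1); y_{n+1} = y_n + (h/2)·(k1 + k2).
t=0.000000, y=1.500000:
  k1 = f(0.000000, 1.500000) = 0.480000
  k2 = f(0.270000, 1.629600) = 0.310276
  y ← 1.500000 + (0.27/2)·(0.480000 + 0.310276) = 1.606687
t=0.270000, y=1.606687:
  k1 = f(0.270000, 1.606687) = 0.342727
  k2 = f(0.540000, 1.699223) = 0.205226
  y ← 1.606687 + (0.27/2)·(0.342727 + 0.205226) = 1.680661
t=0.540000, y=1.680661:
  k1 = f(0.540000, 1.680661) = 0.234182
  k2 = f(0.810000, 1.743890) = 0.132727
  y ← 1.680661 + (0.27/2)·(0.234182 + 0.132727) = 1.730194
y(0.81) ≈ 1.7302

1.7302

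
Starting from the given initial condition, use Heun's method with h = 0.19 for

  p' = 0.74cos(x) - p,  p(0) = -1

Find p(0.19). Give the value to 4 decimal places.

Heun: k1 = f(x_n, p_n); k2 = f(x_n + h, p_n + h·k1); p_{n+1} = p_n + (h/2)·(k1 + k2).
x=0.000000, p=-1.000000:
  k1 = f(0.000000, -1.000000) = 1.740000
  k2 = f(0.190000, -0.669400) = 1.396083
  p ← -1.000000 + (0.19/2)·(1.740000 + 1.396083) = -0.702072
p(0.19) ≈ -0.7021

-0.7021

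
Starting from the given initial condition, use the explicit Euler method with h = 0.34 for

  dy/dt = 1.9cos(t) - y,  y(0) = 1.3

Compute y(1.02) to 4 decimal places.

1.5594

Euler: y_{n+1} = y_n + h·f(t_n, y_n).
t=0.000000, y=1.300000: f=0.600000 → y ← 1.300000 + 0.34·0.600000 = 1.504000
t=0.340000, y=1.504000: f=0.287234 → y ← 1.504000 + 0.34·0.287234 = 1.601660
t=0.680000, y=1.601660: f=-0.124271 → y ← 1.601660 + 0.34·(-0.124271) = 1.559407
y(1.02) ≈ 1.5594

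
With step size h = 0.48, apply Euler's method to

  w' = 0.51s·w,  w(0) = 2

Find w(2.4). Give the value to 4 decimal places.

Euler: w_{n+1} = w_n + h·f(s_n, w_n).
s=0.000000, w=2.000000: f=0.000000 → w ← 2.000000 + 0.48·0.000000 = 2.000000
s=0.480000, w=2.000000: f=0.489600 → w ← 2.000000 + 0.48·0.489600 = 2.235008
s=0.960000, w=2.235008: f=1.094260 → w ← 2.235008 + 0.48·1.094260 = 2.760253
s=1.440000, w=2.760253: f=2.027130 → w ← 2.760253 + 0.48·2.027130 = 3.733275
s=1.920000, w=3.733275: f=3.655623 → w ← 3.733275 + 0.48·3.655623 = 5.487974
w(2.4) ≈ 5.4880

5.4880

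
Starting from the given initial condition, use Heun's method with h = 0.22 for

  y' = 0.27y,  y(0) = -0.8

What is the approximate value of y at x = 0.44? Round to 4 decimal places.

Heun: k1 = f(x_n, y_n); k2 = f(x_n + h, y_n + h·k1); y_{n+1} = y_n + (h/2)·(k1 + k2).
x=0.000000, y=-0.800000:
  k1 = f(0.000000, -0.800000) = -0.216000
  k2 = f(0.220000, -0.847520) = -0.228830
  y ← -0.800000 + (0.22/2)·(-0.216000 + (-0.228830)) = -0.848931
x=0.220000, y=-0.848931:
  k1 = f(0.220000, -0.848931) = -0.229211
  k2 = f(0.440000, -0.899358) = -0.242827
  y ← -0.848931 + (0.22/2)·(-0.229211 + (-0.242827)) = -0.900856
y(0.44) ≈ -0.9009

-0.9009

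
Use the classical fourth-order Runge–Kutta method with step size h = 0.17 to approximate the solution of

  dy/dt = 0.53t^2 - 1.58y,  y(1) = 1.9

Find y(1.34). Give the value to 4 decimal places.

1.3075

RK4: k1 = f(t_n, y_n); k2 = f(t_n + h/2, y_n + (h/2)·k1); k3 = f(t_n + h/2, y_n + (h/2)·k2); k4 = f(t_n + h, y_n + h·k3); y_{n+1} = y_n + (h/6)·(k1 + 2k2 + 2k3 + k4).
t=1.000000, y=1.900000:
  k1 = f(1.000000, 1.900000) = -2.472000
  k2 = f(1.085000, 1.689880) = -2.046081
  k3 = f(1.085000, 1.726083) = -2.103282
  k4 = f(1.170000, 1.542442) = -1.711541
  y ← 1.900000 + (0.17/6)·(k1 + 2k2 + 2k3 + k4) = 1.546336
t=1.170000, y=1.546336:
  k1 = f(1.170000, 1.546336) = -1.717693
  k2 = f(1.255000, 1.400332) = -1.377761
  k3 = f(1.255000, 1.429226) = -1.423414
  k4 = f(1.340000, 1.304355) = -1.109213
  y ← 1.546336 + (0.17/6)·(k1 + 2k2 + 2k3 + k4) = 1.307507
y(1.34) ≈ 1.3075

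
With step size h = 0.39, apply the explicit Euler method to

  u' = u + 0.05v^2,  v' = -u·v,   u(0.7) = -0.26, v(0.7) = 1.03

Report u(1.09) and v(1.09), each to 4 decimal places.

-0.3407, 1.1344

Euler on (u,v): u_{n+1} = u_n + h·u', v_{n+1} = v_n + h·v'.
0.700000: (-0.260000, 1.030000); f=(-0.206955, 0.267800) → (-0.340712, 1.134442)
(u(1.09), v(1.09)) ≈ (-0.3407, 1.1344)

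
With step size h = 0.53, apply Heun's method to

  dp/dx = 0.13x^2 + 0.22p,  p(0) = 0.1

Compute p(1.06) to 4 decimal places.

0.1866

Heun: k1 = f(x_n, p_n); k2 = f(x_n + h, p_n + h·k1); p_{n+1} = p_n + (h/2)·(k1 + k2).
x=0.000000, p=0.100000:
  k1 = f(0.000000, 0.100000) = 0.022000
  k2 = f(0.530000, 0.111660) = 0.061082
  p ← 0.100000 + (0.53/2)·(0.022000 + 0.061082) = 0.122017
x=0.530000, p=0.122017:
  k1 = f(0.530000, 0.122017) = 0.063361
  k2 = f(1.060000, 0.155598) = 0.180300
  p ← 0.122017 + (0.53/2)·(0.063361 + 0.180300) = 0.186587
p(1.06) ≈ 0.1866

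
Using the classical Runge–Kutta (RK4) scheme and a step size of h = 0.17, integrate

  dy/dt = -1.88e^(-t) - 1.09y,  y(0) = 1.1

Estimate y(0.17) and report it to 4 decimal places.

0.6464

RK4: k1 = f(t_n, y_n); k2 = f(t_n + h/2, y_n + (h/2)·k1); k3 = f(t_n + h/2, y_n + (h/2)·k2); k4 = f(t_n + h, y_n + h·k3); y_{n+1} = y_n + (h/6)·(k1 + 2k2 + 2k3 + k4).
t=0.000000, y=1.100000:
  k1 = f(0.000000, 1.100000) = -3.079000
  k2 = f(0.085000, 0.838285) = -2.640534
  k3 = f(0.085000, 0.875555) = -2.681158
  k4 = f(0.170000, 0.644203) = -2.288271
  y ← 1.100000 + (0.17/6)·(k1 + 2k2 + 2k3 + k4) = 0.646365
y(0.17) ≈ 0.6464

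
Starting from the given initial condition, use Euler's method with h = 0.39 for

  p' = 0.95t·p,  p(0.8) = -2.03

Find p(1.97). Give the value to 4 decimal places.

Euler: p_{n+1} = p_n + h·f(t_n, p_n).
t=0.800000, p=-2.030000: f=-1.542800 → p ← -2.030000 + 0.39·(-1.542800) = -2.631692
t=1.190000, p=-2.631692: f=-2.975128 → p ← -2.631692 + 0.39·(-2.975128) = -3.791992
t=1.580000, p=-3.791992: f=-5.691780 → p ← -3.791992 + 0.39·(-5.691780) = -6.011786
p(1.97) ≈ -6.0118

-6.0118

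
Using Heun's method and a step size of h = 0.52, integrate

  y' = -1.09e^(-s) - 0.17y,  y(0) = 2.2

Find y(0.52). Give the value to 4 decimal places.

Heun: k1 = f(s_n, y_n); k2 = f(s_n + h, y_n + h·k1); y_{n+1} = y_n + (h/2)·(k1 + k2).
s=0.000000, y=2.200000:
  k1 = f(0.000000, 2.200000) = -1.464000
  k2 = f(0.520000, 1.438720) = -0.892610
  y ← 2.200000 + (0.52/2)·(-1.464000 + (-0.892610)) = 1.587281
y(0.52) ≈ 1.5873

1.5873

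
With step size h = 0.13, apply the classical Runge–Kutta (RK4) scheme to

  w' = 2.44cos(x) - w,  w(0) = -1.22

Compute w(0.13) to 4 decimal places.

-0.7747

RK4: k1 = f(x_n, w_n); k2 = f(x_n + h/2, w_n + (h/2)·k1); k3 = f(x_n + h/2, w_n + (h/2)·k2); k4 = f(x_n + h, w_n + h·k3); w_{n+1} = w_n + (h/6)·(k1 + 2k2 + 2k3 + k4).
x=0.000000, w=-1.220000:
  k1 = f(0.000000, -1.220000) = 3.660000
  k2 = f(0.065000, -0.982100) = 3.416947
  k3 = f(0.065000, -0.997898) = 3.432746
  k4 = f(0.130000, -0.773743) = 3.193154
  w ← -1.220000 + (0.13/6)·(k1 + 2k2 + 2k3 + k4) = -0.774695
w(0.13) ≈ -0.7747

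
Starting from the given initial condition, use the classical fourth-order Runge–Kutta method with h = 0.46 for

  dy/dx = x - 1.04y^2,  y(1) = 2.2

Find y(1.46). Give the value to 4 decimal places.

1.3862

RK4: k1 = f(x_n, y_n); k2 = f(x_n + h/2, y_n + (h/2)·k1); k3 = f(x_n + h/2, y_n + (h/2)·k2); k4 = f(x_n + h, y_n + h·k3); y_{n+1} = y_n + (h/6)·(k1 + 2k2 + 2k3 + k4).
x=1.000000, y=2.200000:
  k1 = f(1.000000, 2.200000) = -4.033600
  k2 = f(1.230000, 1.272272) = -0.453423
  k3 = f(1.230000, 2.095713) = -3.337692
  k4 = f(1.460000, 0.664662) = 1.000554
  y ← 2.200000 + (0.46/6)·(k1 + 2k2 + 2k3 + k4) = 1.386162
y(1.46) ≈ 1.3862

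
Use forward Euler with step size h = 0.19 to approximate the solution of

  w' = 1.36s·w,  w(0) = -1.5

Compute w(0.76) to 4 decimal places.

Euler: w_{n+1} = w_n + h·f(s_n, w_n).
s=0.000000, w=-1.500000: f=0.000000 → w ← -1.500000 + 0.19·0.000000 = -1.500000
s=0.190000, w=-1.500000: f=-0.387600 → w ← -1.500000 + 0.19·(-0.387600) = -1.573644
s=0.380000, w=-1.573644: f=-0.813259 → w ← -1.573644 + 0.19·(-0.813259) = -1.728163
s=0.570000, w=-1.728163: f=-1.339672 → w ← -1.728163 + 0.19·(-1.339672) = -1.982701
w(0.76) ≈ -1.9827

-1.9827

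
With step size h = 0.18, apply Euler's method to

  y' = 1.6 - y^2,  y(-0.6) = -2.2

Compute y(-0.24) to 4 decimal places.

-3.8895

Euler: y_{n+1} = y_n + h·f(x_n, y_n).
x=-0.600000, y=-2.200000: f=-3.240000 → y ← -2.200000 + 0.18·(-3.240000) = -2.783200
x=-0.420000, y=-2.783200: f=-6.146202 → y ← -2.783200 + 0.18·(-6.146202) = -3.889516
y(-0.24) ≈ -3.8895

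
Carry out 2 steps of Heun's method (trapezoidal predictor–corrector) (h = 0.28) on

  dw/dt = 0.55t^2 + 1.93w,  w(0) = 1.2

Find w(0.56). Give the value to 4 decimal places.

3.4564

Heun: k1 = f(t_n, w_n); k2 = f(t_n + h, w_n + h·k1); w_{n+1} = w_n + (h/2)·(k1 + k2).
t=0.000000, w=1.200000:
  k1 = f(0.000000, 1.200000) = 2.316000
  k2 = f(0.280000, 1.848480) = 3.610686
  w ← 1.200000 + (0.28/2)·(2.316000 + 3.610686) = 2.029736
t=0.280000, w=2.029736:
  k1 = f(0.280000, 2.029736) = 3.960511
  k2 = f(0.560000, 3.138679) = 6.230131
  w ← 2.029736 + (0.28/2)·(3.960511 + 6.230131) = 3.456426
w(0.56) ≈ 3.4564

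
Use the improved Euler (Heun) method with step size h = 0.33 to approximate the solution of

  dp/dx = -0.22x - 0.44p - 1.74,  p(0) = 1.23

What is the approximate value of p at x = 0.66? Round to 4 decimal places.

-0.1168

Heun: k1 = f(x_n, p_n); k2 = f(x_n + h, p_n + h·k1); p_{n+1} = p_n + (h/2)·(k1 + k2).
x=0.000000, p=1.230000:
  k1 = f(0.000000, 1.230000) = -2.281200
  k2 = f(0.330000, 0.477204) = -2.022570
  p ← 1.230000 + (0.33/2)·(-2.281200 + (-2.022570)) = 0.519878
x=0.330000, p=0.519878:
  k1 = f(0.330000, 0.519878) = -2.041346
  k2 = f(0.660000, -0.153766) = -1.817543
  p ← 0.519878 + (0.33/2)·(-2.041346 + (-1.817543)) = -0.116839
p(0.66) ≈ -0.1168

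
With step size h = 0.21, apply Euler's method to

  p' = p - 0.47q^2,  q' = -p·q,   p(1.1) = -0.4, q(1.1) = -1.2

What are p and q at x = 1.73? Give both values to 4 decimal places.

Euler on (p,q): p_{n+1} = p_n + h·p', q_{n+1} = q_n + h·q'.
1.100000: (-0.400000, -1.200000); f=(-1.076800, -0.480000) → (-0.626128, -1.300800)
1.310000: (-0.626128, -1.300800); f=(-1.421406, -0.814467) → (-0.924623, -1.471838)
1.520000: (-0.924623, -1.471838); f=(-1.942788, -1.360896) → (-1.332609, -1.757626)
(p(1.73), q(1.73)) ≈ (-1.3326, -1.7576)

-1.3326, -1.7576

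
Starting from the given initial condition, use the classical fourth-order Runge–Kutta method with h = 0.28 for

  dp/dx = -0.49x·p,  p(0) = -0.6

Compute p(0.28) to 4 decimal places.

RK4: k1 = f(x_n, p_n); k2 = f(x_n + h/2, p_n + (h/2)·k1); k3 = f(x_n + h/2, p_n + (h/2)·k2); k4 = f(x_n + h, p_n + h·k3); p_{n+1} = p_n + (h/6)·(k1 + 2k2 + 2k3 + k4).
x=0.000000, p=-0.600000:
  k1 = f(0.000000, -0.600000) = 0.000000
  k2 = f(0.140000, -0.600000) = 0.041160
  k3 = f(0.140000, -0.594238) = 0.040765
  k4 = f(0.280000, -0.588586) = 0.080754
  p ← -0.600000 + (0.28/6)·(k1 + 2k2 + 2k3 + k4) = -0.588585
p(0.28) ≈ -0.5886

-0.5886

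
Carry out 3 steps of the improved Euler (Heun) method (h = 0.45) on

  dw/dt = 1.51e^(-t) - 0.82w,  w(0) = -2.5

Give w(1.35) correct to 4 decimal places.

-0.2761

Heun: k1 = f(t_n, w_n); k2 = f(t_n + h, w_n + h·k1); w_{n+1} = w_n + (h/2)·(k1 + k2).
t=0.000000, w=-2.500000:
  k1 = f(0.000000, -2.500000) = 3.560000
  k2 = f(0.450000, -0.898000) = 1.699179
  w ← -2.500000 + (0.45/2)·(3.560000 + 1.699179) = -1.316685
t=0.450000, w=-1.316685:
  k1 = f(0.450000, -1.316685) = 2.042500
  k2 = f(0.900000, -0.397560) = 0.939919
  w ← -1.316685 + (0.45/2)·(2.042500 + 0.939919) = -0.645640
t=0.900000, w=-0.645640:
  k1 = f(0.900000, -0.645640) = 1.143345
  k2 = f(1.350000, -0.131135) = 0.498984
  w ← -0.645640 + (0.45/2)·(1.143345 + 0.498984) = -0.276116
w(1.35) ≈ -0.2761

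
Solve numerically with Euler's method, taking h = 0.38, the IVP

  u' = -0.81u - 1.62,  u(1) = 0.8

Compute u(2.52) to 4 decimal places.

Euler: u_{n+1} = u_n + h·f(t_n, u_n).
t=1.000000, u=0.800000: f=-2.268000 → u ← 0.800000 + 0.38·(-2.268000) = -0.061840
t=1.380000, u=-0.061840: f=-1.569910 → u ← -0.061840 + 0.38·(-1.569910) = -0.658406
t=1.760000, u=-0.658406: f=-1.086691 → u ← -0.658406 + 0.38·(-1.086691) = -1.071348
t=2.140000, u=-1.071348: f=-0.752208 → u ← -1.071348 + 0.38·(-0.752208) = -1.357187
u(2.52) ≈ -1.3572

-1.3572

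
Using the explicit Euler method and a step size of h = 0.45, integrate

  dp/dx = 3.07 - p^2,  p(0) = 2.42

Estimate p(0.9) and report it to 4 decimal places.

1.9357

Euler: p_{n+1} = p_n + h·f(x_n, p_n).
x=0.000000, p=2.420000: f=-2.786400 → p ← 2.420000 + 0.45·(-2.786400) = 1.166120
x=0.450000, p=1.166120: f=1.710164 → p ← 1.166120 + 0.45·1.710164 = 1.935694
p(0.9) ≈ 1.9357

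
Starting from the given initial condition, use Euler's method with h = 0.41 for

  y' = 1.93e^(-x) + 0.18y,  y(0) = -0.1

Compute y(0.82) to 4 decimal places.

1.2595

Euler: y_{n+1} = y_n + h·f(x_n, y_n).
x=0.000000, y=-0.100000: f=1.912000 → y ← -0.100000 + 0.41·1.912000 = 0.683920
x=0.410000, y=0.683920: f=1.403951 → y ← 0.683920 + 0.41·1.403951 = 1.259540
y(0.82) ≈ 1.2595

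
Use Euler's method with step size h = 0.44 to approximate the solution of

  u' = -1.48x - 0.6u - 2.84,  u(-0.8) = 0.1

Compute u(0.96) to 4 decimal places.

Euler: u_{n+1} = u_n + h·f(x_n, u_n).
x=-0.800000, u=0.100000: f=-1.716000 → u ← 0.100000 + 0.44·(-1.716000) = -0.655040
x=-0.360000, u=-0.655040: f=-1.914176 → u ← -0.655040 + 0.44·(-1.914176) = -1.497277
x=0.080000, u=-1.497277: f=-2.060034 → u ← -1.497277 + 0.44·(-2.060034) = -2.403692
x=0.520000, u=-2.403692: f=-2.167385 → u ← -2.403692 + 0.44·(-2.167385) = -3.357341
u(0.96) ≈ -3.3573

-3.3573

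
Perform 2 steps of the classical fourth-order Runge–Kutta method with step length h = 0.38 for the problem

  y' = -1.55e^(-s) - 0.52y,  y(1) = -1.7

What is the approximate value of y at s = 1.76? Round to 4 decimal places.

RK4: k1 = f(s_n, y_n); k2 = f(s_n + h/2, y_n + (h/2)·k1); k3 = f(s_n + h/2, y_n + (h/2)·k2); k4 = f(s_n + h, y_n + h·k3); y_{n+1} = y_n + (h/6)·(k1 + 2k2 + 2k3 + k4).
s=1.000000, y=-1.700000:
  k1 = f(1.000000, -1.700000) = 0.313787
  k2 = f(1.190000, -1.640380) = 0.381455
  k3 = f(1.190000, -1.627524) = 0.374769
  k4 = f(1.380000, -1.557588) = 0.419999
  y ← -1.700000 + (0.38/6)·(k1 + 2k2 + 2k3 + k4) = -1.557739
s=1.380000, y=-1.557739:
  k1 = f(1.380000, -1.557739) = 0.420077
  k2 = f(1.570000, -1.477924) = 0.446050
  k3 = f(1.570000, -1.472989) = 0.443484
  k4 = f(1.760000, -1.389215) = 0.455722
  y ← -1.557739 + (0.38/6)·(k1 + 2k2 + 2k3 + k4) = -1.389597
y(1.76) ≈ -1.3896

-1.3896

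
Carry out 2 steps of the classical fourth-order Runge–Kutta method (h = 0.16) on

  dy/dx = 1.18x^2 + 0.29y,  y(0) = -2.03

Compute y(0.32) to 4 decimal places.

RK4: k1 = f(x_n, y_n); k2 = f(x_n + h/2, y_n + (h/2)·k1); k3 = f(x_n + h/2, y_n + (h/2)·k2); k4 = f(x_n + h, y_n + h·k3); y_{n+1} = y_n + (h/6)·(k1 + 2k2 + 2k3 + k4).
x=0.000000, y=-2.030000:
  k1 = f(0.000000, -2.030000) = -0.588700
  k2 = f(0.080000, -2.077096) = -0.594806
  k3 = f(0.080000, -2.077584) = -0.594947
  k4 = f(0.160000, -2.125192) = -0.586098
  y ← -2.030000 + (0.16/6)·(k1 + 2k2 + 2k3 + k4) = -2.124781
x=0.160000, y=-2.124781:
  k1 = f(0.160000, -2.124781) = -0.585979
  k2 = f(0.240000, -2.171660) = -0.561813
  k3 = f(0.240000, -2.169727) = -0.561253
  k4 = f(0.320000, -2.214582) = -0.521397
  y ← -2.124781 + (0.16/6)·(k1 + 2k2 + 2k3 + k4) = -2.214208
y(0.32) ≈ -2.2142

-2.2142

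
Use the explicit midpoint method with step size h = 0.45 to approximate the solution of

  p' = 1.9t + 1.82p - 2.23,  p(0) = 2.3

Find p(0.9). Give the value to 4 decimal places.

Midpoint: k1 = f(t_n, p_n); k2 = f(t_n + h/2, p_n + (h/2)·k1); p_{n+1} = p_n + h·k2.
t=0.000000, p=2.300000:
  k1 = f(0.000000, 2.300000) = 1.956000
  k2 = f(0.225000, 2.740100) = 3.184482
  p ← 2.300000 + 0.45·3.184482 = 3.733017
t=0.450000, p=3.733017:
  k1 = f(0.450000, 3.733017) = 5.419091
  k2 = f(0.675000, 4.952312) = 8.065708
  p ← 3.733017 + 0.45·8.065708 = 7.362586
p(0.9) ≈ 7.3626

7.3626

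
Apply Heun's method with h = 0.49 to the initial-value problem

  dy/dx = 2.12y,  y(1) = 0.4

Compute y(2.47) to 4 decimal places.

Heun: k1 = f(x_n, y_n); k2 = f(x_n + h, y_n + h·k1); y_{n+1} = y_n + (h/2)·(k1 + k2).
x=1.000000, y=0.400000:
  k1 = f(1.000000, 0.400000) = 0.848000
  k2 = f(1.490000, 0.815520) = 1.728902
  y ← 0.400000 + (0.49/2)·(0.848000 + 1.728902) = 1.031341
x=1.490000, y=1.031341:
  k1 = f(1.490000, 1.031341) = 2.186443
  k2 = f(1.980000, 2.102698) = 4.457720
  y ← 1.031341 + (0.49/2)·(2.186443 + 4.457720) = 2.659161
x=1.980000, y=2.659161:
  k1 = f(1.980000, 2.659161) = 5.637422
  k2 = f(2.470000, 5.421498) = 11.493575
  y ← 2.659161 + (0.49/2)·(5.637422 + 11.493575) = 6.856255
y(2.47) ≈ 6.8563

6.8563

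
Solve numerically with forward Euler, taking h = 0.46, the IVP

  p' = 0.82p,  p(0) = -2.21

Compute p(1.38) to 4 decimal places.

-5.7728

Euler: p_{n+1} = p_n + h·f(t_n, p_n).
t=0.000000, p=-2.210000: f=-1.812200 → p ← -2.210000 + 0.46·(-1.812200) = -3.043612
t=0.460000, p=-3.043612: f=-2.495762 → p ← -3.043612 + 0.46·(-2.495762) = -4.191662
t=0.920000, p=-4.191662: f=-3.437163 → p ← -4.191662 + 0.46·(-3.437163) = -5.772758
p(1.38) ≈ -5.7728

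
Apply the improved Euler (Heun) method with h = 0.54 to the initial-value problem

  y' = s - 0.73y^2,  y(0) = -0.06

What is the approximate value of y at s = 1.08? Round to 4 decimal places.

Heun: k1 = f(s_n, y_n); k2 = f(s_n + h, y_n + h·k1); y_{n+1} = y_n + (h/2)·(k1 + k2).
s=0.000000, y=-0.060000:
  k1 = f(0.000000, -0.060000) = -0.002628
  k2 = f(0.540000, -0.061419) = 0.537246
  y ← -0.060000 + (0.54/2)·(-0.002628 + 0.537246) = 0.084347
s=0.540000, y=0.084347:
  k1 = f(0.540000, 0.084347) = 0.534806
  k2 = f(1.080000, 0.373142) = 0.978358
  y ← 0.084347 + (0.54/2)·(0.534806 + 0.978358) = 0.492901
y(1.08) ≈ 0.4929

0.4929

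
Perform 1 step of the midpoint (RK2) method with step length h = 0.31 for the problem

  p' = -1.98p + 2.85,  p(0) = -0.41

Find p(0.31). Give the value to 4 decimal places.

0.3768

Midpoint: k1 = f(x_n, p_n); k2 = f(x_n + h/2, p_n + (h/2)·k1); p_{n+1} = p_n + h·k2.
x=0.000000, p=-0.410000:
  k1 = f(0.000000, -0.410000) = 3.661800
  k2 = f(0.155000, 0.157579) = 2.537994
  p ← -0.410000 + 0.31·2.537994 = 0.376778
p(0.31) ≈ 0.3768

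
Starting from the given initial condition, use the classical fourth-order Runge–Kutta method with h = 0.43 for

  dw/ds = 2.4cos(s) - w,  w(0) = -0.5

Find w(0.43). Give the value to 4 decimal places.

0.4847

RK4: k1 = f(s_n, w_n); k2 = f(s_n + h/2, w_n + (h/2)·k1); k3 = f(s_n + h/2, w_n + (h/2)·k2); k4 = f(s_n + h, w_n + h·k3); w_{n+1} = w_n + (h/6)·(k1 + 2k2 + 2k3 + k4).
s=0.000000, w=-0.500000:
  k1 = f(0.000000, -0.500000) = 2.900000
  k2 = f(0.215000, 0.123500) = 2.221243
  k3 = f(0.215000, -0.022433) = 2.367176
  k4 = f(0.430000, 0.517886) = 1.663632
  w ← -0.500000 + (0.43/6)·(k1 + 2k2 + 2k3 + k4) = 0.484734
w(0.43) ≈ 0.4847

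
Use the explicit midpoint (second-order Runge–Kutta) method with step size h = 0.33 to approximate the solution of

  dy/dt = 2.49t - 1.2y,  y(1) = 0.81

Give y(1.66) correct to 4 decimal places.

1.9315

Midpoint: k1 = f(t_n, y_n); k2 = f(t_n + h/2, y_n + (h/2)·k1); y_{n+1} = y_n + h·k2.
t=1.000000, y=0.810000:
  k1 = f(1.000000, 0.810000) = 1.518000
  k2 = f(1.165000, 1.060470) = 1.628286
  y ← 0.810000 + 0.33·1.628286 = 1.347334
t=1.330000, y=1.347334:
  k1 = f(1.330000, 1.347334) = 1.694899
  k2 = f(1.495000, 1.626993) = 1.770159
  y ← 1.347334 + 0.33·1.770159 = 1.931487
y(1.66) ≈ 1.9315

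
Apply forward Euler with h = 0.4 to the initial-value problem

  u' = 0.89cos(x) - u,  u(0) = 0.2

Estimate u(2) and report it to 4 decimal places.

0.2888

Euler: u_{n+1} = u_n + h·f(x_n, u_n).
x=0.000000, u=0.200000: f=0.690000 → u ← 0.200000 + 0.4·0.690000 = 0.476000
x=0.400000, u=0.476000: f=0.343744 → u ← 0.476000 + 0.4·0.343744 = 0.613498
x=0.800000, u=0.613498: f=0.006571 → u ← 0.613498 + 0.4·0.006571 = 0.616126
x=1.200000, u=0.616126: f=-0.293628 → u ← 0.616126 + 0.4·(-0.293628) = 0.498675
x=1.600000, u=0.498675: f=-0.524663 → u ← 0.498675 + 0.4·(-0.524663) = 0.288810
u(2) ≈ 0.2888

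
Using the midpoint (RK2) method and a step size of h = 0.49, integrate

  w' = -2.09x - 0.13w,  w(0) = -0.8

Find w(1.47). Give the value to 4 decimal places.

-2.7957

Midpoint: k1 = f(x_n, w_n); k2 = f(x_n + h/2, w_n + (h/2)·k1); w_{n+1} = w_n + h·k2.
x=0.000000, w=-0.800000:
  k1 = f(0.000000, -0.800000) = 0.104000
  k2 = f(0.245000, -0.774520) = -0.411362
  w ← -0.800000 + 0.49·(-0.411362) = -1.001568
x=0.490000, w=-1.001568:
  k1 = f(0.490000, -1.001568) = -0.893896
  k2 = f(0.735000, -1.220572) = -1.377476
  w ← -1.001568 + 0.49·(-1.377476) = -1.676531
x=0.980000, w=-1.676531:
  k1 = f(0.980000, -1.676531) = -1.830251
  k2 = f(1.225000, -2.124942) = -2.284008
  w ← -1.676531 + 0.49·(-2.284008) = -2.795694
w(1.47) ≈ -2.7957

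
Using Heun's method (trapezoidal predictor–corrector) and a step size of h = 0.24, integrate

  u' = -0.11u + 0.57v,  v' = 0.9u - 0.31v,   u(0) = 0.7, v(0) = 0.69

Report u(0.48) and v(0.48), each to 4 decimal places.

Heun on (u,v): k1 = f(x_n, state_n); k2 = f(x_n + h, state_n + h·k1); state_{n+1} = state_n + (h/2)·(k1 + k2).
0.000000: (0.700000, 0.690000)
  k1 = (0.316300, 0.416100)
  predictor → (0.775912, 0.789864)
  k2 = (0.364872, 0.453463)
  → (0.781741, 0.794348)
0.240000: (0.781741, 0.794348)
  k1 = (0.366787, 0.457319)
  predictor → (0.869769, 0.904104)
  k2 = (0.419665, 0.502520)
  → (0.876115, 0.909528)
(u(0.48), v(0.48)) ≈ (0.8761, 0.9095)

0.8761, 0.9095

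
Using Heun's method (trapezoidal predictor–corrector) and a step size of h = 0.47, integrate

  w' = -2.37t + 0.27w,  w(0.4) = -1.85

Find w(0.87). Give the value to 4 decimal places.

-2.8353

Heun: k1 = f(t_n, w_n); k2 = f(t_n + h, w_n + h·k1); w_{n+1} = w_n + (h/2)·(k1 + k2).
t=0.400000, w=-1.850000:
  k1 = f(0.400000, -1.850000) = -1.447500
  k2 = f(0.870000, -2.530325) = -2.745088
  w ← -1.850000 + (0.47/2)·(-1.447500 + (-2.745088)) = -2.835258
w(0.87) ≈ -2.8353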